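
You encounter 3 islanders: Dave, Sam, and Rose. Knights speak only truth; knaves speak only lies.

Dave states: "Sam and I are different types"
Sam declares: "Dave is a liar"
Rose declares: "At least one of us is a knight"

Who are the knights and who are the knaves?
Dave is a knight.
Sam is a knave.
Rose is a knight.

Verification:
- Dave (knight) says "Sam and I are different types" - this is TRUE because Dave is a knight and Sam is a knave.
- Sam (knave) says "Dave is a liar" - this is FALSE (a lie) because Dave is a knight.
- Rose (knight) says "At least one of us is a knight" - this is TRUE because Dave and Rose are knights.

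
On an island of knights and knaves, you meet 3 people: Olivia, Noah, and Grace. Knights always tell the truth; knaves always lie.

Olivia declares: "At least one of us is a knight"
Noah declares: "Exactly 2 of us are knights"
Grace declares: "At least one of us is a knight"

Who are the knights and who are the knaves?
Olivia is a knave.
Noah is a knave.
Grace is a knave.

Verification:
- Olivia (knave) says "At least one of us is a knight" - this is FALSE (a lie) because no one is a knight.
- Noah (knave) says "Exactly 2 of us are knights" - this is FALSE (a lie) because there are 0 knights.
- Grace (knave) says "At least one of us is a knight" - this is FALSE (a lie) because no one is a knight.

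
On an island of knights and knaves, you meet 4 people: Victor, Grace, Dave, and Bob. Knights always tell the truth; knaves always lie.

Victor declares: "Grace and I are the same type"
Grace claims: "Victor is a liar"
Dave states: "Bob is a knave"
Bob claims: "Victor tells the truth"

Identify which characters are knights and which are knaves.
Victor is a knave.
Grace is a knight.
Dave is a knight.
Bob is a knave.

Verification:
- Victor (knave) says "Grace and I are the same type" - this is FALSE (a lie) because Victor is a knave and Grace is a knight.
- Grace (knight) says "Victor is a liar" - this is TRUE because Victor is a knave.
- Dave (knight) says "Bob is a knave" - this is TRUE because Bob is a knave.
- Bob (knave) says "Victor tells the truth" - this is FALSE (a lie) because Victor is a knave.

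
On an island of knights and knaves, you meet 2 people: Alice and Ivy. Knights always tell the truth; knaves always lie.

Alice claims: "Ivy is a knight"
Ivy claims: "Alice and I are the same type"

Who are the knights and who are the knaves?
Alice is a knight.
Ivy is a knight.

Verification:
- Alice (knight) says "Ivy is a knight" - this is TRUE because Ivy is a knight.
- Ivy (knight) says "Alice and I are the same type" - this is TRUE because Ivy is a knight and Alice is a knight.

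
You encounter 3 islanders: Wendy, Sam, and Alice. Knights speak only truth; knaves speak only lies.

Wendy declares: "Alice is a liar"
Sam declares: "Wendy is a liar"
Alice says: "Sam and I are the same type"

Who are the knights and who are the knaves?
Wendy is a knave.
Sam is a knight.
Alice is a knight.

Verification:
- Wendy (knave) says "Alice is a liar" - this is FALSE (a lie) because Alice is a knight.
- Sam (knight) says "Wendy is a liar" - this is TRUE because Wendy is a knave.
- Alice (knight) says "Sam and I are the same type" - this is TRUE because Alice is a knight and Sam is a knight.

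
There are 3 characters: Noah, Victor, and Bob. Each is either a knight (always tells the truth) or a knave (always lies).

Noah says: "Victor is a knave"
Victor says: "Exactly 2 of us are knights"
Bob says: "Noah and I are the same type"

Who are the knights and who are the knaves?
Noah is a knight.
Victor is a knave.
Bob is a knave.

Verification:
- Noah (knight) says "Victor is a knave" - this is TRUE because Victor is a knave.
- Victor (knave) says "Exactly 2 of us are knights" - this is FALSE (a lie) because there are 1 knights.
- Bob (knave) says "Noah and I are the same type" - this is FALSE (a lie) because Bob is a knave and Noah is a knight.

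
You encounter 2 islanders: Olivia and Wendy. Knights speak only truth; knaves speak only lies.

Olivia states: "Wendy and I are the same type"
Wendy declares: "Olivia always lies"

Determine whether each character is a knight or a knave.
Olivia is a knave.
Wendy is a knight.

Verification:
- Olivia (knave) says "Wendy and I are the same type" - this is FALSE (a lie) because Olivia is a knave and Wendy is a knight.
- Wendy (knight) says "Olivia always lies" - this is TRUE because Olivia is a knave.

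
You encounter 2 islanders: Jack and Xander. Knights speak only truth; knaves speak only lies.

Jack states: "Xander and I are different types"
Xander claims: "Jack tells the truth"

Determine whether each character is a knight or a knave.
Jack is a knave.
Xander is a knave.

Verification:
- Jack (knave) says "Xander and I are different types" - this is FALSE (a lie) because Jack is a knave and Xander is a knave.
- Xander (knave) says "Jack tells the truth" - this is FALSE (a lie) because Jack is a knave.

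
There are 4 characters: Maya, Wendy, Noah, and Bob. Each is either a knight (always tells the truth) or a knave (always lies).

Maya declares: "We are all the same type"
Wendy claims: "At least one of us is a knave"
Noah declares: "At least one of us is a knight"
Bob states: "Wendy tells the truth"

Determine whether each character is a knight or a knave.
Maya is a knave.
Wendy is a knight.
Noah is a knight.
Bob is a knight.

Verification:
- Maya (knave) says "We are all the same type" - this is FALSE (a lie) because Wendy, Noah, and Bob are knights and Maya is a knave.
- Wendy (knight) says "At least one of us is a knave" - this is TRUE because Maya is a knave.
- Noah (knight) says "At least one of us is a knight" - this is TRUE because Wendy, Noah, and Bob are knights.
- Bob (knight) says "Wendy tells the truth" - this is TRUE because Wendy is a knight.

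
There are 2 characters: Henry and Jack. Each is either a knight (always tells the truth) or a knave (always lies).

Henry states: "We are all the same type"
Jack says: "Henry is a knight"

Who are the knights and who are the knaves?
Henry is a knight.
Jack is a knight.

Verification:
- Henry (knight) says "We are all the same type" - this is TRUE because Henry and Jack are knights.
- Jack (knight) says "Henry is a knight" - this is TRUE because Henry is a knight.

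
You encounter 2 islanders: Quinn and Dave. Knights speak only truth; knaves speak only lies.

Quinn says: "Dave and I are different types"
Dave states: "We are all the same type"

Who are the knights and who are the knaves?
Quinn is a knight.
Dave is a knave.

Verification:
- Quinn (knight) says "Dave and I are different types" - this is TRUE because Quinn is a knight and Dave is a knave.
- Dave (knave) says "We are all the same type" - this is FALSE (a lie) because Quinn is a knight and Dave is a knave.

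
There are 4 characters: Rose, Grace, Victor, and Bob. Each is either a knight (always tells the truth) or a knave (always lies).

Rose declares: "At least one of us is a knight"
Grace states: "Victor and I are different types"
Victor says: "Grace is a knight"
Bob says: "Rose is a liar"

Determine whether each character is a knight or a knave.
Rose is a knight.
Grace is a knave.
Victor is a knave.
Bob is a knave.

Verification:
- Rose (knight) says "At least one of us is a knight" - this is TRUE because Rose is a knight.
- Grace (knave) says "Victor and I are different types" - this is FALSE (a lie) because Grace is a knave and Victor is a knave.
- Victor (knave) says "Grace is a knight" - this is FALSE (a lie) because Grace is a knave.
- Bob (knave) says "Rose is a liar" - this is FALSE (a lie) because Rose is a knight.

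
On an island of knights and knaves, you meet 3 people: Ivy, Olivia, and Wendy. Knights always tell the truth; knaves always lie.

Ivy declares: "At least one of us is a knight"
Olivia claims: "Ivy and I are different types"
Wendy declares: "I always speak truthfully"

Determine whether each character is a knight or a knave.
Ivy is a knave.
Olivia is a knave.
Wendy is a knave.

Verification:
- Ivy (knave) says "At least one of us is a knight" - this is FALSE (a lie) because no one is a knight.
- Olivia (knave) says "Ivy and I are different types" - this is FALSE (a lie) because Olivia is a knave and Ivy is a knave.
- Wendy (knave) says "I always speak truthfully" - this is FALSE (a lie) because Wendy is a knave.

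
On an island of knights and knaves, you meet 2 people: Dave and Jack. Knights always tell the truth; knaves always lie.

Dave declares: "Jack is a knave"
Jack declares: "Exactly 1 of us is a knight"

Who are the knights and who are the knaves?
Dave is a knave.
Jack is a knight.

Verification:
- Dave (knave) says "Jack is a knave" - this is FALSE (a lie) because Jack is a knight.
- Jack (knight) says "Exactly 1 of us is a knight" - this is TRUE because there are 1 knights.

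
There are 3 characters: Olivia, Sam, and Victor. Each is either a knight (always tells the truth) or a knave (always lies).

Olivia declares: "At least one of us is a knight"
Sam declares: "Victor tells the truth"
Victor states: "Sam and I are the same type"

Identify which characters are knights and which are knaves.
Olivia is a knight.
Sam is a knight.
Victor is a knight.

Verification:
- Olivia (knight) says "At least one of us is a knight" - this is TRUE because Olivia, Sam, and Victor are knights.
- Sam (knight) says "Victor tells the truth" - this is TRUE because Victor is a knight.
- Victor (knight) says "Sam and I are the same type" - this is TRUE because Victor is a knight and Sam is a knight.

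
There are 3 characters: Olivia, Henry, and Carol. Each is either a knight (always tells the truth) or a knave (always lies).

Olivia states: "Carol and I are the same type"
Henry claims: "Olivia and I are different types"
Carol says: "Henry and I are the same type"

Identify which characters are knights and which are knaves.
Olivia is a knave.
Henry is a knight.
Carol is a knight.

Verification:
- Olivia (knave) says "Carol and I are the same type" - this is FALSE (a lie) because Olivia is a knave and Carol is a knight.
- Henry (knight) says "Olivia and I are different types" - this is TRUE because Henry is a knight and Olivia is a knave.
- Carol (knight) says "Henry and I are the same type" - this is TRUE because Carol is a knight and Henry is a knight.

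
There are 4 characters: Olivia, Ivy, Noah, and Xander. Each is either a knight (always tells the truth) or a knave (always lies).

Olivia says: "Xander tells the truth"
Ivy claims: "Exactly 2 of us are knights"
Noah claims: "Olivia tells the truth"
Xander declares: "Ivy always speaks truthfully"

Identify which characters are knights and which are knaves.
Olivia is a knave.
Ivy is a knave.
Noah is a knave.
Xander is a knave.

Verification:
- Olivia (knave) says "Xander tells the truth" - this is FALSE (a lie) because Xander is a knave.
- Ivy (knave) says "Exactly 2 of us are knights" - this is FALSE (a lie) because there are 0 knights.
- Noah (knave) says "Olivia tells the truth" - this is FALSE (a lie) because Olivia is a knave.
- Xander (knave) says "Ivy always speaks truthfully" - this is FALSE (a lie) because Ivy is a knave.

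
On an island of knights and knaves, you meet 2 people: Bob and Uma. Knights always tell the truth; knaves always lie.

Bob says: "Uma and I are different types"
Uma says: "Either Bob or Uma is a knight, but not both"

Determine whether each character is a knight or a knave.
Bob is a knave.
Uma is a knave.

Verification:
- Bob (knave) says "Uma and I are different types" - this is FALSE (a lie) because Bob is a knave and Uma is a knave.
- Uma (knave) says "Either Bob or Uma is a knight, but not both" - this is FALSE (a lie) because Bob is a knave and Uma is a knave.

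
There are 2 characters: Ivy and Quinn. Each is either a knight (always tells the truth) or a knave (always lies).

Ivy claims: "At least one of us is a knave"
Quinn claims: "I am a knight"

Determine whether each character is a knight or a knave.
Ivy is a knight.
Quinn is a knave.

Verification:
- Ivy (knight) says "At least one of us is a knave" - this is TRUE because Quinn is a knave.
- Quinn (knave) says "I am a knight" - this is FALSE (a lie) because Quinn is a knave.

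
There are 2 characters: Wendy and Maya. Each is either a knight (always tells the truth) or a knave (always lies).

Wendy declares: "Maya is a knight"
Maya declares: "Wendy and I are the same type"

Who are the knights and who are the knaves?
Wendy is a knight.
Maya is a knight.

Verification:
- Wendy (knight) says "Maya is a knight" - this is TRUE because Maya is a knight.
- Maya (knight) says "Wendy and I are the same type" - this is TRUE because Maya is a knight and Wendy is a knight.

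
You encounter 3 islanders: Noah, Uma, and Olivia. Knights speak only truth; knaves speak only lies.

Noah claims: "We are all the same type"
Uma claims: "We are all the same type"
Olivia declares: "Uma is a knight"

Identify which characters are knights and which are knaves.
Noah is a knight.
Uma is a knight.
Olivia is a knight.

Verification:
- Noah (knight) says "We are all the same type" - this is TRUE because Noah, Uma, and Olivia are knights.
- Uma (knight) says "We are all the same type" - this is TRUE because Noah, Uma, and Olivia are knights.
- Olivia (knight) says "Uma is a knight" - this is TRUE because Uma is a knight.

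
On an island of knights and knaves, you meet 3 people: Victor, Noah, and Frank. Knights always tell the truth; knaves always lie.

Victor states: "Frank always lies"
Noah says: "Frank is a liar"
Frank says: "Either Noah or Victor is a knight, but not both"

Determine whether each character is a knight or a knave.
Victor is a knight.
Noah is a knight.
Frank is a knave.

Verification:
- Victor (knight) says "Frank always lies" - this is TRUE because Frank is a knave.
- Noah (knight) says "Frank is a liar" - this is TRUE because Frank is a knave.
- Frank (knave) says "Either Noah or Victor is a knight, but not both" - this is FALSE (a lie) because Noah is a knight and Victor is a knight.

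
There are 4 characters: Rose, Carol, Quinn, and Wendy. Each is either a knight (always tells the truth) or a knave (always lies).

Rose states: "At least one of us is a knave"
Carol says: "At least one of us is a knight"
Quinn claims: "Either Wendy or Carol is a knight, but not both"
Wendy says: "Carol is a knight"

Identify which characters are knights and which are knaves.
Rose is a knight.
Carol is a knight.
Quinn is a knave.
Wendy is a knight.

Verification:
- Rose (knight) says "At least one of us is a knave" - this is TRUE because Quinn is a knave.
- Carol (knight) says "At least one of us is a knight" - this is TRUE because Rose, Carol, and Wendy are knights.
- Quinn (knave) says "Either Wendy or Carol is a knight, but not both" - this is FALSE (a lie) because Wendy is a knight and Carol is a knight.
- Wendy (knight) says "Carol is a knight" - this is TRUE because Carol is a knight.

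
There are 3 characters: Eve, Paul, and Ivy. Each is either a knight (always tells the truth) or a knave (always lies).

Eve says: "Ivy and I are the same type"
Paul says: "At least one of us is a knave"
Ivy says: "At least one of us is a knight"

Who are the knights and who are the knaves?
Eve is a knave.
Paul is a knight.
Ivy is a knight.

Verification:
- Eve (knave) says "Ivy and I are the same type" - this is FALSE (a lie) because Eve is a knave and Ivy is a knight.
- Paul (knight) says "At least one of us is a knave" - this is TRUE because Eve is a knave.
- Ivy (knight) says "At least one of us is a knight" - this is TRUE because Paul and Ivy are knights.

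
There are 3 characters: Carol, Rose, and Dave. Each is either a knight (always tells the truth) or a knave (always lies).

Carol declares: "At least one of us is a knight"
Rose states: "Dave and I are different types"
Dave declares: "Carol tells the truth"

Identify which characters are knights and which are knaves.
Carol is a knave.
Rose is a knave.
Dave is a knave.

Verification:
- Carol (knave) says "At least one of us is a knight" - this is FALSE (a lie) because no one is a knight.
- Rose (knave) says "Dave and I are different types" - this is FALSE (a lie) because Rose is a knave and Dave is a knave.
- Dave (knave) says "Carol tells the truth" - this is FALSE (a lie) because Carol is a knave.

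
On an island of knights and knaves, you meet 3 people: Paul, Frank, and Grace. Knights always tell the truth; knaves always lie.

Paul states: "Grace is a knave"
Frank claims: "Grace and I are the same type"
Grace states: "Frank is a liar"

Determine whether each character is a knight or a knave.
Paul is a knave.
Frank is a knave.
Grace is a knight.

Verification:
- Paul (knave) says "Grace is a knave" - this is FALSE (a lie) because Grace is a knight.
- Frank (knave) says "Grace and I are the same type" - this is FALSE (a lie) because Frank is a knave and Grace is a knight.
- Grace (knight) says "Frank is a liar" - this is TRUE because Frank is a knave.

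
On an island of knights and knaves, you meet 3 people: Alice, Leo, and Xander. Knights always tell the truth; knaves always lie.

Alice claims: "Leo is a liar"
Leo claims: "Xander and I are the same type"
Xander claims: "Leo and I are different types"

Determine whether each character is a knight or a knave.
Alice is a knight.
Leo is a knave.
Xander is a knight.

Verification:
- Alice (knight) says "Leo is a liar" - this is TRUE because Leo is a knave.
- Leo (knave) says "Xander and I are the same type" - this is FALSE (a lie) because Leo is a knave and Xander is a knight.
- Xander (knight) says "Leo and I are different types" - this is TRUE because Xander is a knight and Leo is a knave.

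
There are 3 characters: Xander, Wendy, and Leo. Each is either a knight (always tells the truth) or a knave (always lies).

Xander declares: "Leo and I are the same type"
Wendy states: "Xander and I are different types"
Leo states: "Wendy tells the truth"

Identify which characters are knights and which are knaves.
Xander is a knave.
Wendy is a knight.
Leo is a knight.

Verification:
- Xander (knave) says "Leo and I are the same type" - this is FALSE (a lie) because Xander is a knave and Leo is a knight.
- Wendy (knight) says "Xander and I are different types" - this is TRUE because Wendy is a knight and Xander is a knave.
- Leo (knight) says "Wendy tells the truth" - this is TRUE because Wendy is a knight.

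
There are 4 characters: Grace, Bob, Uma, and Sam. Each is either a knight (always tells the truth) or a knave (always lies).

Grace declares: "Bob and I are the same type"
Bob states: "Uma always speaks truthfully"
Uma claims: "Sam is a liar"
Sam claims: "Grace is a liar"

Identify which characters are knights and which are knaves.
Grace is a knight.
Bob is a knight.
Uma is a knight.
Sam is a knave.

Verification:
- Grace (knight) says "Bob and I are the same type" - this is TRUE because Grace is a knight and Bob is a knight.
- Bob (knight) says "Uma always speaks truthfully" - this is TRUE because Uma is a knight.
- Uma (knight) says "Sam is a liar" - this is TRUE because Sam is a knave.
- Sam (knave) says "Grace is a liar" - this is FALSE (a lie) because Grace is a knight.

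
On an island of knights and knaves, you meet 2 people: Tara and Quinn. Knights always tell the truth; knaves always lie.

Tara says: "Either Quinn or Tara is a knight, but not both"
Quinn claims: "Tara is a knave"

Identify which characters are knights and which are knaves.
Tara is a knight.
Quinn is a knave.

Verification:
- Tara (knight) says "Either Quinn or Tara is a knight, but not both" - this is TRUE because Quinn is a knave and Tara is a knight.
- Quinn (knave) says "Tara is a knave" - this is FALSE (a lie) because Tara is a knight.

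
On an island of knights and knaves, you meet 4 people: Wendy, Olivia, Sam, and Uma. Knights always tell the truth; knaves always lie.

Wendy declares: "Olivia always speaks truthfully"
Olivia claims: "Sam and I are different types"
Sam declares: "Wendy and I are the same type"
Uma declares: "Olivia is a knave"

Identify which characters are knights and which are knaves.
Wendy is a knight.
Olivia is a knight.
Sam is a knave.
Uma is a knave.

Verification:
- Wendy (knight) says "Olivia always speaks truthfully" - this is TRUE because Olivia is a knight.
- Olivia (knight) says "Sam and I are different types" - this is TRUE because Olivia is a knight and Sam is a knave.
- Sam (knave) says "Wendy and I are the same type" - this is FALSE (a lie) because Sam is a knave and Wendy is a knight.
- Uma (knave) says "Olivia is a knave" - this is FALSE (a lie) because Olivia is a knight.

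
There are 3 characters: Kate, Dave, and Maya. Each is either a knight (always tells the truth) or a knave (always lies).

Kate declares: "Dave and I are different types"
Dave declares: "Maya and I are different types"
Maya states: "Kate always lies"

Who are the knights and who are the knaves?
Kate is a knight.
Dave is a knave.
Maya is a knave.

Verification:
- Kate (knight) says "Dave and I are different types" - this is TRUE because Kate is a knight and Dave is a knave.
- Dave (knave) says "Maya and I are different types" - this is FALSE (a lie) because Dave is a knave and Maya is a knave.
- Maya (knave) says "Kate always lies" - this is FALSE (a lie) because Kate is a knight.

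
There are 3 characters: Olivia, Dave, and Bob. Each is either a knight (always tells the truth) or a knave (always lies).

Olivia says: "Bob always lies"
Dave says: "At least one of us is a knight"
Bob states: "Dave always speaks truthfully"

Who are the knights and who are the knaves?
Olivia is a knave.
Dave is a knight.
Bob is a knight.

Verification:
- Olivia (knave) says "Bob always lies" - this is FALSE (a lie) because Bob is a knight.
- Dave (knight) says "At least one of us is a knight" - this is TRUE because Dave and Bob are knights.
- Bob (knight) says "Dave always speaks truthfully" - this is TRUE because Dave is a knight.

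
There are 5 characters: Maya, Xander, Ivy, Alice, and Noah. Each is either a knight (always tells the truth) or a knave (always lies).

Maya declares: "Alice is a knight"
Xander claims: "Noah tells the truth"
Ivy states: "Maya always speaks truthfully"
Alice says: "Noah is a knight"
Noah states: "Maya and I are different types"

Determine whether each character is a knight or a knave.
Maya is a knave.
Xander is a knave.
Ivy is a knave.
Alice is a knave.
Noah is a knave.

Verification:
- Maya (knave) says "Alice is a knight" - this is FALSE (a lie) because Alice is a knave.
- Xander (knave) says "Noah tells the truth" - this is FALSE (a lie) because Noah is a knave.
- Ivy (knave) says "Maya always speaks truthfully" - this is FALSE (a lie) because Maya is a knave.
- Alice (knave) says "Noah is a knight" - this is FALSE (a lie) because Noah is a knave.
- Noah (knave) says "Maya and I are different types" - this is FALSE (a lie) because Noah is a knave and Maya is a knave.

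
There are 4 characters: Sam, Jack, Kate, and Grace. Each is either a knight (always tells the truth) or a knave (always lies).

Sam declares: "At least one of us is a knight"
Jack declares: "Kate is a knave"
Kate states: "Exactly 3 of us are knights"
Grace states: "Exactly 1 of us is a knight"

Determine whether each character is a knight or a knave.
Sam is a knight.
Jack is a knight.
Kate is a knave.
Grace is a knave.

Verification:
- Sam (knight) says "At least one of us is a knight" - this is TRUE because Sam and Jack are knights.
- Jack (knight) says "Kate is a knave" - this is TRUE because Kate is a knave.
- Kate (knave) says "Exactly 3 of us are knights" - this is FALSE (a lie) because there are 2 knights.
- Grace (knave) says "Exactly 1 of us is a knight" - this is FALSE (a lie) because there are 2 knights.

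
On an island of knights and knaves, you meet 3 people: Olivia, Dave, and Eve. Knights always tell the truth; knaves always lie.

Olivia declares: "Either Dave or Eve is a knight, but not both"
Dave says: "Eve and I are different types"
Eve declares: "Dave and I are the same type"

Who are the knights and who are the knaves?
Olivia is a knight.
Dave is a knight.
Eve is a knave.

Verification:
- Olivia (knight) says "Either Dave or Eve is a knight, but not both" - this is TRUE because Dave is a knight and Eve is a knave.
- Dave (knight) says "Eve and I are different types" - this is TRUE because Dave is a knight and Eve is a knave.
- Eve (knave) says "Dave and I are the same type" - this is FALSE (a lie) because Eve is a knave and Dave is a knight.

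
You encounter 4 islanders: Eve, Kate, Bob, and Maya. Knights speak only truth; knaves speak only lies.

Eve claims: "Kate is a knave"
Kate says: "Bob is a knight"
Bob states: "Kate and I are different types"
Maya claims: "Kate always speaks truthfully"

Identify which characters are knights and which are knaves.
Eve is a knight.
Kate is a knave.
Bob is a knave.
Maya is a knave.

Verification:
- Eve (knight) says "Kate is a knave" - this is TRUE because Kate is a knave.
- Kate (knave) says "Bob is a knight" - this is FALSE (a lie) because Bob is a knave.
- Bob (knave) says "Kate and I are different types" - this is FALSE (a lie) because Bob is a knave and Kate is a knave.
- Maya (knave) says "Kate always speaks truthfully" - this is FALSE (a lie) because Kate is a knave.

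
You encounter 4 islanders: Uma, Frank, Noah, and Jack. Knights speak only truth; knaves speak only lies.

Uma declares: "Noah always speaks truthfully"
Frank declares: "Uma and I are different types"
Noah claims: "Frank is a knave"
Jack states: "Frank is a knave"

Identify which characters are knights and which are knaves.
Uma is a knave.
Frank is a knight.
Noah is a knave.
Jack is a knave.

Verification:
- Uma (knave) says "Noah always speaks truthfully" - this is FALSE (a lie) because Noah is a knave.
- Frank (knight) says "Uma and I are different types" - this is TRUE because Frank is a knight and Uma is a knave.
- Noah (knave) says "Frank is a knave" - this is FALSE (a lie) because Frank is a knight.
- Jack (knave) says "Frank is a knave" - this is FALSE (a lie) because Frank is a knight.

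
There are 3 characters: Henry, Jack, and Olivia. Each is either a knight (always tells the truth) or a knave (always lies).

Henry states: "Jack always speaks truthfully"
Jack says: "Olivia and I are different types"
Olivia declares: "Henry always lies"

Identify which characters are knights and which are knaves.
Henry is a knight.
Jack is a knight.
Olivia is a knave.

Verification:
- Henry (knight) says "Jack always speaks truthfully" - this is TRUE because Jack is a knight.
- Jack (knight) says "Olivia and I are different types" - this is TRUE because Jack is a knight and Olivia is a knave.
- Olivia (knave) says "Henry always lies" - this is FALSE (a lie) because Henry is a knight.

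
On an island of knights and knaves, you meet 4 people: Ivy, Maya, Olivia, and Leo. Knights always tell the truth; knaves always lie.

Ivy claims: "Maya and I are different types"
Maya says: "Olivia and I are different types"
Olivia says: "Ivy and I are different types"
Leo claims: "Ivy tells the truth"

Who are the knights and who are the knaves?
Ivy is a knave.
Maya is a knave.
Olivia is a knave.
Leo is a knave.

Verification:
- Ivy (knave) says "Maya and I are different types" - this is FALSE (a lie) because Ivy is a knave and Maya is a knave.
- Maya (knave) says "Olivia and I are different types" - this is FALSE (a lie) because Maya is a knave and Olivia is a knave.
- Olivia (knave) says "Ivy and I are different types" - this is FALSE (a lie) because Olivia is a knave and Ivy is a knave.
- Leo (knave) says "Ivy tells the truth" - this is FALSE (a lie) because Ivy is a knave.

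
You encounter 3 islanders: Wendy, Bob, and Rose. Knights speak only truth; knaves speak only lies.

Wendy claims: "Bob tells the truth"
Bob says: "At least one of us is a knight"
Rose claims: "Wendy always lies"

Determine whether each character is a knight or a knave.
Wendy is a knight.
Bob is a knight.
Rose is a knave.

Verification:
- Wendy (knight) says "Bob tells the truth" - this is TRUE because Bob is a knight.
- Bob (knight) says "At least one of us is a knight" - this is TRUE because Wendy and Bob are knights.
- Rose (knave) says "Wendy always lies" - this is FALSE (a lie) because Wendy is a knight.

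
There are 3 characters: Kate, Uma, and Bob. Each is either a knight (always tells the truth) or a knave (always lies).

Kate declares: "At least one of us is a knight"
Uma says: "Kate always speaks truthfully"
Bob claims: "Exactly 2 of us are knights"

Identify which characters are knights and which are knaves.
Kate is a knave.
Uma is a knave.
Bob is a knave.

Verification:
- Kate (knave) says "At least one of us is a knight" - this is FALSE (a lie) because no one is a knight.
- Uma (knave) says "Kate always speaks truthfully" - this is FALSE (a lie) because Kate is a knave.
- Bob (knave) says "Exactly 2 of us are knights" - this is FALSE (a lie) because there are 0 knights.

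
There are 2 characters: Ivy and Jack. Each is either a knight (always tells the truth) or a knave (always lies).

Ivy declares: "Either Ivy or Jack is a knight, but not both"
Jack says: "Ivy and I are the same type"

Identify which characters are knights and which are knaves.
Ivy is a knight.
Jack is a knave.

Verification:
- Ivy (knight) says "Either Ivy or Jack is a knight, but not both" - this is TRUE because Ivy is a knight and Jack is a knave.
- Jack (knave) says "Ivy and I are the same type" - this is FALSE (a lie) because Jack is a knave and Ivy is a knight.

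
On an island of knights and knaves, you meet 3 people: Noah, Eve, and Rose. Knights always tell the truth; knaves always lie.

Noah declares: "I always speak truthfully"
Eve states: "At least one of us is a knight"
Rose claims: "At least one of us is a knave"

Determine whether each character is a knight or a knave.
Noah is a knave.
Eve is a knight.
Rose is a knight.

Verification:
- Noah (knave) says "I always speak truthfully" - this is FALSE (a lie) because Noah is a knave.
- Eve (knight) says "At least one of us is a knight" - this is TRUE because Eve and Rose are knights.
- Rose (knight) says "At least one of us is a knave" - this is TRUE because Noah is a knave.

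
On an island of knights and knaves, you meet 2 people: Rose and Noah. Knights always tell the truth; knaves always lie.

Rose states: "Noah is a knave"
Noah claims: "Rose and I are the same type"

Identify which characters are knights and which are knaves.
Rose is a knight.
Noah is a knave.

Verification:
- Rose (knight) says "Noah is a knave" - this is TRUE because Noah is a knave.
- Noah (knave) says "Rose and I are the same type" - this is FALSE (a lie) because Noah is a knave and Rose is a knight.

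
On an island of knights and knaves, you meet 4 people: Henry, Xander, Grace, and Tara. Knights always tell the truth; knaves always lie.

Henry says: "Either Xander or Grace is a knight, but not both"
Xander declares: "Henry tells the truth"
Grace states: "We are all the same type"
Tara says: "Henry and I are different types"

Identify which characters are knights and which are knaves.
Henry is a knave.
Xander is a knave.
Grace is a knave.
Tara is a knight.

Verification:
- Henry (knave) says "Either Xander or Grace is a knight, but not both" - this is FALSE (a lie) because Xander is a knave and Grace is a knave.
- Xander (knave) says "Henry tells the truth" - this is FALSE (a lie) because Henry is a knave.
- Grace (knave) says "We are all the same type" - this is FALSE (a lie) because Tara is a knight and Henry, Xander, and Grace are knaves.
- Tara (knight) says "Henry and I are different types" - this is TRUE because Tara is a knight and Henry is a knave.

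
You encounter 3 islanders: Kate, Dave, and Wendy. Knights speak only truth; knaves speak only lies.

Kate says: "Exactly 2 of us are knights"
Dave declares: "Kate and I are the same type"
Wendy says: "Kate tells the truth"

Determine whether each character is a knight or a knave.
Kate is a knight.
Dave is a knave.
Wendy is a knight.

Verification:
- Kate (knight) says "Exactly 2 of us are knights" - this is TRUE because there are 2 knights.
- Dave (knave) says "Kate and I are the same type" - this is FALSE (a lie) because Dave is a knave and Kate is a knight.
- Wendy (knight) says "Kate tells the truth" - this is TRUE because Kate is a knight.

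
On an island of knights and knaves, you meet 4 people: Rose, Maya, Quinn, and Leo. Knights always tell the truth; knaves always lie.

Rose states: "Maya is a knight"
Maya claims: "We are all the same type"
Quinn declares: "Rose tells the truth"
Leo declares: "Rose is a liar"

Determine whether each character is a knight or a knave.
Rose is a knave.
Maya is a knave.
Quinn is a knave.
Leo is a knight.

Verification:
- Rose (knave) says "Maya is a knight" - this is FALSE (a lie) because Maya is a knave.
- Maya (knave) says "We are all the same type" - this is FALSE (a lie) because Leo is a knight and Rose, Maya, and Quinn are knaves.
- Quinn (knave) says "Rose tells the truth" - this is FALSE (a lie) because Rose is a knave.
- Leo (knight) says "Rose is a liar" - this is TRUE because Rose is a knave.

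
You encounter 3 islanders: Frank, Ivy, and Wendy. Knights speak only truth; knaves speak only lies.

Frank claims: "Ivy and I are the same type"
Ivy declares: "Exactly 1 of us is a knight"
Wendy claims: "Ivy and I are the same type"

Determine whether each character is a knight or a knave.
Frank is a knave.
Ivy is a knight.
Wendy is a knave.

Verification:
- Frank (knave) says "Ivy and I are the same type" - this is FALSE (a lie) because Frank is a knave and Ivy is a knight.
- Ivy (knight) says "Exactly 1 of us is a knight" - this is TRUE because there are 1 knights.
- Wendy (knave) says "Ivy and I are the same type" - this is FALSE (a lie) because Wendy is a knave and Ivy is a knight.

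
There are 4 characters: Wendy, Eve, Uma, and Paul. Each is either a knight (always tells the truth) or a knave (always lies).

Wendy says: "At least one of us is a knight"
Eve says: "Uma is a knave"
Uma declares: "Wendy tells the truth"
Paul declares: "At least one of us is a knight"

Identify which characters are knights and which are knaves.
Wendy is a knight.
Eve is a knave.
Uma is a knight.
Paul is a knight.

Verification:
- Wendy (knight) says "At least one of us is a knight" - this is TRUE because Wendy, Uma, and Paul are knights.
- Eve (knave) says "Uma is a knave" - this is FALSE (a lie) because Uma is a knight.
- Uma (knight) says "Wendy tells the truth" - this is TRUE because Wendy is a knight.
- Paul (knight) says "At least one of us is a knight" - this is TRUE because Wendy, Uma, and Paul are knights.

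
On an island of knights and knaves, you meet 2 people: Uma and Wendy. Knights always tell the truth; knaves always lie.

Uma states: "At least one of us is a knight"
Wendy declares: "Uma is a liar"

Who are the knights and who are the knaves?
Uma is a knight.
Wendy is a knave.

Verification:
- Uma (knight) says "At least one of us is a knight" - this is TRUE because Uma is a knight.
- Wendy (knave) says "Uma is a liar" - this is FALSE (a lie) because Uma is a knight.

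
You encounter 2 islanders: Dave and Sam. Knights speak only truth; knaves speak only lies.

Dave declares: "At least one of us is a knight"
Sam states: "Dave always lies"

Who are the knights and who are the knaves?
Dave is a knight.
Sam is a knave.

Verification:
- Dave (knight) says "At least one of us is a knight" - this is TRUE because Dave is a knight.
- Sam (knave) says "Dave always lies" - this is FALSE (a lie) because Dave is a knight.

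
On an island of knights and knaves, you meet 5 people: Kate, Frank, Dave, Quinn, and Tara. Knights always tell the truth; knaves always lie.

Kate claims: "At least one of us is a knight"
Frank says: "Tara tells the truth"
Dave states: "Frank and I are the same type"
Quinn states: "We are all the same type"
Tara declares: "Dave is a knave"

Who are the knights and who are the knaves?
Kate is a knight.
Frank is a knight.
Dave is a knave.
Quinn is a knave.
Tara is a knight.

Verification:
- Kate (knight) says "At least one of us is a knight" - this is TRUE because Kate, Frank, and Tara are knights.
- Frank (knight) says "Tara tells the truth" - this is TRUE because Tara is a knight.
- Dave (knave) says "Frank and I are the same type" - this is FALSE (a lie) because Dave is a knave and Frank is a knight.
- Quinn (knave) says "We are all the same type" - this is FALSE (a lie) because Kate, Frank, and Tara are knights and Dave and Quinn are knaves.
- Tara (knight) says "Dave is a knave" - this is TRUE because Dave is a knave.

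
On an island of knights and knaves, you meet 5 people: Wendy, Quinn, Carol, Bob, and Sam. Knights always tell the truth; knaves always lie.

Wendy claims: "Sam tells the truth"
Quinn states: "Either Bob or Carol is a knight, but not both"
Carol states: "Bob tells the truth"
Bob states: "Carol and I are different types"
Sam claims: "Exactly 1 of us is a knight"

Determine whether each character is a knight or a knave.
Wendy is a knave.
Quinn is a knave.
Carol is a knave.
Bob is a knave.
Sam is a knave.

Verification:
- Wendy (knave) says "Sam tells the truth" - this is FALSE (a lie) because Sam is a knave.
- Quinn (knave) says "Either Bob or Carol is a knight, but not both" - this is FALSE (a lie) because Bob is a knave and Carol is a knave.
- Carol (knave) says "Bob tells the truth" - this is FALSE (a lie) because Bob is a knave.
- Bob (knave) says "Carol and I are different types" - this is FALSE (a lie) because Bob is a knave and Carol is a knave.
- Sam (knave) says "Exactly 1 of us is a knight" - this is FALSE (a lie) because there are 0 knights.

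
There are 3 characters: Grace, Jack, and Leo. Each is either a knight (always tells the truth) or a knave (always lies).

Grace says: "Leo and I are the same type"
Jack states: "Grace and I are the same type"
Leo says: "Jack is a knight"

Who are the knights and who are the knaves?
Grace is a knight.
Jack is a knight.
Leo is a knight.

Verification:
- Grace (knight) says "Leo and I are the same type" - this is TRUE because Grace is a knight and Leo is a knight.
- Jack (knight) says "Grace and I are the same type" - this is TRUE because Jack is a knight and Grace is a knight.
- Leo (knight) says "Jack is a knight" - this is TRUE because Jack is a knight.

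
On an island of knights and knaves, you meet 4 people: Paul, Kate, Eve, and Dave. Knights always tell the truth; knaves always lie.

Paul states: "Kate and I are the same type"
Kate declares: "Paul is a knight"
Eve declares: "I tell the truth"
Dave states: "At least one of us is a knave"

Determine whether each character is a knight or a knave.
Paul is a knight.
Kate is a knight.
Eve is a knave.
Dave is a knight.

Verification:
- Paul (knight) says "Kate and I are the same type" - this is TRUE because Paul is a knight and Kate is a knight.
- Kate (knight) says "Paul is a knight" - this is TRUE because Paul is a knight.
- Eve (knave) says "I tell the truth" - this is FALSE (a lie) because Eve is a knave.
- Dave (knight) says "At least one of us is a knave" - this is TRUE because Eve is a knave.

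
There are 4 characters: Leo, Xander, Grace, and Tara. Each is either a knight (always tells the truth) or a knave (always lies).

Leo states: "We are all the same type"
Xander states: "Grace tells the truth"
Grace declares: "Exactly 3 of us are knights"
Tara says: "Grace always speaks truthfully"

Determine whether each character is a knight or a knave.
Leo is a knave.
Xander is a knight.
Grace is a knight.
Tara is a knight.

Verification:
- Leo (knave) says "We are all the same type" - this is FALSE (a lie) because Xander, Grace, and Tara are knights and Leo is a knave.
- Xander (knight) says "Grace tells the truth" - this is TRUE because Grace is a knight.
- Grace (knight) says "Exactly 3 of us are knights" - this is TRUE because there are 3 knights.
- Tara (knight) says "Grace always speaks truthfully" - this is TRUE because Grace is a knight.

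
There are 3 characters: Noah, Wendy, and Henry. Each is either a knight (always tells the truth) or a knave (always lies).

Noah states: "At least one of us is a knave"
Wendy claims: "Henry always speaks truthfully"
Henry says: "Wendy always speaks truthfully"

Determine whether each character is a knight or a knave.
Noah is a knight.
Wendy is a knave.
Henry is a knave.

Verification:
- Noah (knight) says "At least one of us is a knave" - this is TRUE because Wendy and Henry are knaves.
- Wendy (knave) says "Henry always speaks truthfully" - this is FALSE (a lie) because Henry is a knave.
- Henry (knave) says "Wendy always speaks truthfully" - this is FALSE (a lie) because Wendy is a knave.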